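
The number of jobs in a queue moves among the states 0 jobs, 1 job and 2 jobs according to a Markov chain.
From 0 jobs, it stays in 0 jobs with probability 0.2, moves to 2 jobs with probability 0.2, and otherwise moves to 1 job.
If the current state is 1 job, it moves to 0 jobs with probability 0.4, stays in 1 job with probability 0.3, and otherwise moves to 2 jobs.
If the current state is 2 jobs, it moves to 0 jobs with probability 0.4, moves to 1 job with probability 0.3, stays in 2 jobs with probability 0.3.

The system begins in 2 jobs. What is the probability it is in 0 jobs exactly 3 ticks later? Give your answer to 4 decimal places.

Propagate the distribution vector 3 ticks from 2 jobs.
After 0 ticks: (0.0000, 0.0000, 1.0000)
After 1 tick: (0.4000, 0.3000, 0.3000)
After 2 ticks: (0.3200, 0.4200, 0.2600)
After 3 ticks: (0.3360, 0.3960, 0.2680)
P(in 0 jobs after 3 ticks) = 0.3360

0.3360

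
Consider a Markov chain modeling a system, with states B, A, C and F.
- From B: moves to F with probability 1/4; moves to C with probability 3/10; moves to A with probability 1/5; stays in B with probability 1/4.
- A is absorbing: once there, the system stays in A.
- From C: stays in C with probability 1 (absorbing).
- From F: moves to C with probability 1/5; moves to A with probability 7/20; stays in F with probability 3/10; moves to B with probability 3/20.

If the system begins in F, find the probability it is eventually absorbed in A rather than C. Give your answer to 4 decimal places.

0.6000

Let h(s) be the probability of absorption at A starting from transient state s. Then h(A) = 1 and h(C) = 0. By first-step analysis:
h(B) = 0.25·h(B) + 0.2·1 + 0.3·0 + 0.25·h(F)
h(F) = 0.15·h(B) + 0.35·1 + 0.2·0 + 0.3·h(F)
Solving: h(B) = 0.4667, h(F) = 0.6000.
Starting from F, the probability is 0.6000.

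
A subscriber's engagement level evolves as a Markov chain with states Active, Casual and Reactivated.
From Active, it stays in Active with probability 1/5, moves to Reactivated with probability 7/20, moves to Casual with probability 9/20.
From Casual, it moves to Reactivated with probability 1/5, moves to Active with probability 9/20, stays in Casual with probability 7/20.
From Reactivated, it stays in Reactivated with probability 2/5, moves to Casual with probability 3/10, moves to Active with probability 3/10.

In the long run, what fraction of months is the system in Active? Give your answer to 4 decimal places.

0.3227

Let the stationary distribution be π with π = πP and π_1 + π_2 + π_3 = 1.
π_1 = 0.2·π_1 + 0.45·π_2 + 0.3·π_3
π_2 = 0.45·π_1 + 0.35·π_2 + 0.3·π_3
Solving with the normalization constraint gives π = (0.3227, 0.3667, 0.3105).
So the stationary probability of Active is 0.3227.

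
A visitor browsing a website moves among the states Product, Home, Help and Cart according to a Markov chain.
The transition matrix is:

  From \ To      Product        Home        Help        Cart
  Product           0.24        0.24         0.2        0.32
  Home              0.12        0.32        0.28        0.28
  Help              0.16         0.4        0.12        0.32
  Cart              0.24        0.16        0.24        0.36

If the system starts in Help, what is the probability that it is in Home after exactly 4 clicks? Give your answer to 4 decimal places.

0.2705

Propagate the distribution vector 4 clicks from Help.
After 0 clicks: (0.0000, 0.0000, 1.0000, 0.0000)
After 1 click: (0.1600, 0.4000, 0.1200, 0.3200)
After 2 clicks: (0.1824, 0.2656, 0.2352, 0.3168)
After 3 clicks: (0.1893, 0.2735, 0.2151, 0.3220)
After 4 clicks: (0.1900, 0.2705, 0.2176, 0.3219)
P(in Home after 4 clicks) = 0.2705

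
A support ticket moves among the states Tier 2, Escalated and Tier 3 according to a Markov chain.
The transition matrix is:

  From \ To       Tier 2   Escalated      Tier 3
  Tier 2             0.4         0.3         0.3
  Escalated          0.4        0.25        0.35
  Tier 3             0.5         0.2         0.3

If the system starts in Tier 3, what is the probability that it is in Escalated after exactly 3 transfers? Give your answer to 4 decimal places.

0.2560

Propagate the distribution vector 3 transfers from Tier 3.
After 0 transfers: (0.0000, 0.0000, 1.0000)
After 1 transfer: (0.5000, 0.2000, 0.3000)
After 2 transfers: (0.4300, 0.2600, 0.3100)
After 3 transfers: (0.4310, 0.2560, 0.3130)
P(in Escalated after 3 transfers) = 0.2560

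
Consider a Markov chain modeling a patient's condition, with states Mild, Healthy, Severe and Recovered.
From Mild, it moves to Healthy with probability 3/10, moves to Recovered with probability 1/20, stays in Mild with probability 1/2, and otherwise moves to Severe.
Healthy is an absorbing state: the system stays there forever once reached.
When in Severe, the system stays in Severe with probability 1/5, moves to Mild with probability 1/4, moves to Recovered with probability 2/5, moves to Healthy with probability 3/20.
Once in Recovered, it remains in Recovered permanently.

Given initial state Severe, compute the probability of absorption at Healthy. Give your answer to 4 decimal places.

Let h(s) be the probability of absorption at Healthy starting from transient state s. Then h(Healthy) = 1 and h(Recovered) = 0. By first-step analysis:
h(Mild) = 0.5·h(Mild) + 0.3·1 + 0.15·h(Severe) + 0.05·0
h(Severe) = 0.25·h(Mild) + 0.15·1 + 0.2·h(Severe) + 0.4·0
Solving: h(Mild) = 0.7241, h(Severe) = 0.4138.
Starting from Severe, the probability is 0.4138.

0.4138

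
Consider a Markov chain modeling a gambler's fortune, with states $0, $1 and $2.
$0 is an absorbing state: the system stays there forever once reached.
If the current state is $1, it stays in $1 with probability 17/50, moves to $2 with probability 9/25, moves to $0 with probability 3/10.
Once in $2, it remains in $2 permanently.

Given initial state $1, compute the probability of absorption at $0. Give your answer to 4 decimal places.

0.4545

Let h(s) be the probability of absorption at $0 starting from transient state s. Then h($0) = 1 and h($2) = 0. By first-step analysis:
h($1) = 0.3·1 + 0.34·h($1) + 0.36·0
Solving: h($1) = 0.4545.
Starting from $1, the probability is 0.4545.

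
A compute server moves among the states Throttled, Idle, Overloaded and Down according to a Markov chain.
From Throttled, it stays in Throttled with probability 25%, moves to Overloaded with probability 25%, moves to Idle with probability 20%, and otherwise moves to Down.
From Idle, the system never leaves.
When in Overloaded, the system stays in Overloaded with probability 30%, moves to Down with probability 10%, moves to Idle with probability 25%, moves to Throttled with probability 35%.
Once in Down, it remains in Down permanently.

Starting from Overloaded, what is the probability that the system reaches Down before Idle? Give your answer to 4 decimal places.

0.4114

Let h(s) be the probability of absorption at Down starting from transient state s. Then h(Down) = 1 and h(Idle) = 0. By first-step analysis:
h(Throttled) = 0.25·h(Throttled) + 0.2·0 + 0.25·h(Overloaded) + 0.3·1
h(Overloaded) = 0.35·h(Throttled) + 0.25·0 + 0.3·h(Overloaded) + 0.1·1
Solving: h(Throttled) = 0.5371, h(Overloaded) = 0.4114.
Starting from Overloaded, the probability is 0.4114.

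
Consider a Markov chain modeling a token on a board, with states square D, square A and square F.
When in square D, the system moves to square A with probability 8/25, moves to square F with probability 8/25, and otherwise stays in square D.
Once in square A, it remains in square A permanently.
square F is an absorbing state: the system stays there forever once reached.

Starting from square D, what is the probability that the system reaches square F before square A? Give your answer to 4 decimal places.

0.5000

Let h(s) be the probability of absorption at square F starting from transient state s. Then h(square F) = 1 and h(square A) = 0. By first-step analysis:
h(square D) = 0.36·h(square D) + 0.32·0 + 0.32·1
Solving: h(square D) = 0.5000.
Starting from square D, the probability is 0.5000.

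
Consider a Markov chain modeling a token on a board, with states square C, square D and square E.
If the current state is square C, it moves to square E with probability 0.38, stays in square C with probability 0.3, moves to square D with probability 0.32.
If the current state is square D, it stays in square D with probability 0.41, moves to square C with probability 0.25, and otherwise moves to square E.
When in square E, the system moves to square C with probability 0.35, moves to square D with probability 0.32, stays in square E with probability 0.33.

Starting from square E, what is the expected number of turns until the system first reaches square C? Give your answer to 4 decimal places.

3.1763

Let t(s) be the expected number of turns to first reach square C from state s, with t(square C) = 0. Conditioning on the first turn:
t(square D) = 1 + 0.41·t(square D) + 0.34·t(square E)
t(square E) = 1 + 0.32·t(square D) + 0.33·t(square E)
Solving: t(square D) = 3.5253, t(square E) = 3.1763.
Expected turns from square E to square C: 3.1763.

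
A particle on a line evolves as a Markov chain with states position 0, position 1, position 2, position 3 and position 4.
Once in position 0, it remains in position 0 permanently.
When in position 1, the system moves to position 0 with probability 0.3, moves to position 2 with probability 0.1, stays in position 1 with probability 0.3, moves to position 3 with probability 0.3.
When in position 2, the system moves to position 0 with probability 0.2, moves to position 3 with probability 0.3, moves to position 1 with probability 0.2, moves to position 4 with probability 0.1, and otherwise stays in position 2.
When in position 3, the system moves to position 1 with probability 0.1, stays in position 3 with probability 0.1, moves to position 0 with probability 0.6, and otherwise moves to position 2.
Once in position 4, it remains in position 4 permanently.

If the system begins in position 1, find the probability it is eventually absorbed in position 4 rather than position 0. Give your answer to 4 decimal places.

0.0370

Let h(s) be the probability of absorption at position 4 starting from transient state s. Then h(position 4) = 1 and h(position 0) = 0. By first-step analysis:
h(position 1) = 0.3·0 + 0.3·h(position 1) + 0.1·h(position 2) + 0.3·h(position 3)
h(position 2) = 0.2·0 + 0.2·h(position 1) + 0.2·h(position 2) + 0.3·h(position 3) + 0.1·1
h(position 3) = 0.6·0 + 0.1·h(position 1) + 0.2·h(position 2) + 0.1·h(position 3)
Solving: h(position 1) = 0.0370, h(position 2) = 0.1481, h(position 3) = 0.0370.
Starting from position 1, the probability is 0.0370.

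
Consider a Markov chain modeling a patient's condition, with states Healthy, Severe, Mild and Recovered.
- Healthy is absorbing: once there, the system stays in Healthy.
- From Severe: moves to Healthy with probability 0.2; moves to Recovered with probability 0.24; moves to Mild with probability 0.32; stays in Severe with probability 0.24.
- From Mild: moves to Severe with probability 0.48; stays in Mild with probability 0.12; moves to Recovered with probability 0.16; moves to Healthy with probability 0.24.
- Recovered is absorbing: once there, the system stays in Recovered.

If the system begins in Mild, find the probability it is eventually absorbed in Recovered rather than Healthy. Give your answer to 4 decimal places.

Let h(s) be the probability of absorption at Recovered starting from transient state s. Then h(Recovered) = 1 and h(Healthy) = 0. By first-step analysis:
h(Severe) = 0.2·0 + 0.24·h(Severe) + 0.32·h(Mild) + 0.24·1
h(Mild) = 0.24·0 + 0.48·h(Severe) + 0.12·h(Mild) + 0.16·1
Solving: h(Severe) = 0.5093, h(Mild) = 0.4596.
Starting from Mild, the probability is 0.4596.

0.4596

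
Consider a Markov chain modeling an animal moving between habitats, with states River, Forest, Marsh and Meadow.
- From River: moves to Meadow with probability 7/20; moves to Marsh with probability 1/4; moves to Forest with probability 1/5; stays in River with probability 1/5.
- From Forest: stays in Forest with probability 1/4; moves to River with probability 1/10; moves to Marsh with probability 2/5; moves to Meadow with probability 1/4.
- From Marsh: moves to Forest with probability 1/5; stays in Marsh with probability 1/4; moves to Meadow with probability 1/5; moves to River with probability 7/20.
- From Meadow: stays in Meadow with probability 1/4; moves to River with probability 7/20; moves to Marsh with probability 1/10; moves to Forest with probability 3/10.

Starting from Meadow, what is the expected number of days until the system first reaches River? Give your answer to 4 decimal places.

Let t(s) be the expected number of days to first reach River from state s, with t(River) = 0. Conditioning on the first day:
t(Forest) = 1 + 0.25·t(Forest) + 0.4·t(Marsh) + 0.25·t(Meadow)
t(Marsh) = 1 + 0.2·t(Forest) + 0.25·t(Marsh) + 0.2·t(Meadow)
t(Meadow) = 1 + 0.3·t(Forest) + 0.1·t(Marsh) + 0.25·t(Meadow)
Solving: t(Forest) = 4.3383, t(Marsh) = 3.4305, t(Meadow) = 3.5260.
Expected days from Meadow to River: 3.5260.

3.5260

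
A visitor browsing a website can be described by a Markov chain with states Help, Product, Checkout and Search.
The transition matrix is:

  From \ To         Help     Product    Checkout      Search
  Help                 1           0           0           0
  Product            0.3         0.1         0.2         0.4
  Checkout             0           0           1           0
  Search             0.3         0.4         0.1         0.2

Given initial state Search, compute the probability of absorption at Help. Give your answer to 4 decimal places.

0.6964

Let h(s) be the probability of absorption at Help starting from transient state s. Then h(Help) = 1 and h(Checkout) = 0. By first-step analysis:
h(Product) = 0.3·1 + 0.1·h(Product) + 0.2·0 + 0.4·h(Search)
h(Search) = 0.3·1 + 0.4·h(Product) + 0.1·0 + 0.2·h(Search)
Solving: h(Product) = 0.6429, h(Search) = 0.6964.
Starting from Search, the probability is 0.6964.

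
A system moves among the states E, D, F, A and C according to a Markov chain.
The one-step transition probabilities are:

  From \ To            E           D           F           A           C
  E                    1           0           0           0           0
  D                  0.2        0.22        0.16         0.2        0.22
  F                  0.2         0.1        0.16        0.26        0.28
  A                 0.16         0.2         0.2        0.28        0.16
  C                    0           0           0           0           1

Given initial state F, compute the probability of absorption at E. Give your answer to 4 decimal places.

Let h(s) be the probability of absorption at E starting from transient state s. Then h(E) = 1 and h(C) = 0. By first-step analysis:
h(D) = 0.2·1 + 0.22·h(D) + 0.16·h(F) + 0.2·h(A) + 0.22·0
h(F) = 0.2·1 + 0.1·h(D) + 0.16·h(F) + 0.26·h(A) + 0.28·0
h(A) = 0.16·1 + 0.2·h(D) + 0.2·h(F) + 0.28·h(A) + 0.16·0
Solving: h(D) = 0.4686, h(F) = 0.4409, h(A) = 0.4748.
Starting from F, the probability is 0.4409.

0.4409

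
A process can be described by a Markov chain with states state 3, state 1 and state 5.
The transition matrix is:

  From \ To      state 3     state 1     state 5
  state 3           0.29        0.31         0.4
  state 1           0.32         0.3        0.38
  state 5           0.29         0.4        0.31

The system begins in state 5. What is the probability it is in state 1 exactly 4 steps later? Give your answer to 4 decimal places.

Propagate the distribution vector 4 steps from state 5.
After 0 steps: (0.0000, 0.0000, 1.0000)
After 1 step: (0.2900, 0.4000, 0.3100)
After 2 steps: (0.3020, 0.3339, 0.3641)
After 3 steps: (0.3000, 0.3394, 0.3606)
After 4 steps: (0.3002, 0.3391, 0.3608)
P(in state 1 after 4 steps) = 0.3391

0.3391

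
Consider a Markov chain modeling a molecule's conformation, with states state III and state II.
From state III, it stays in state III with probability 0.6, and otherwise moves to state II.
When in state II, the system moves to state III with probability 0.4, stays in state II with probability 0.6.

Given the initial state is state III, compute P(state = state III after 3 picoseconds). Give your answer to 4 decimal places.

Propagate the distribution vector 3 picoseconds from state III.
After 0 picoseconds: (1.0000, 0.0000)
After 1 picosecond: (0.6000, 0.4000)
After 2 picoseconds: (0.5200, 0.4800)
After 3 picoseconds: (0.5040, 0.4960)
P(in state III after 3 picoseconds) = 0.5040

0.5040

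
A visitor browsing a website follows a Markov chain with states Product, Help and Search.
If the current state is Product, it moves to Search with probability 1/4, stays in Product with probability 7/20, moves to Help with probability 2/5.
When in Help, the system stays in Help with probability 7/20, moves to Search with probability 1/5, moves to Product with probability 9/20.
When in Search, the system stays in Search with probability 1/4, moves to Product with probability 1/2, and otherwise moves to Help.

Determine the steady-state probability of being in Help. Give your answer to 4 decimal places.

0.3477

Let the stationary distribution be π with π = πP and π_1 + π_2 + π_3 = 1.
π_1 = 0.35·π_1 + 0.45·π_2 + 0.5·π_3
π_2 = 0.4·π_1 + 0.35·π_2 + 0.25·π_3
Solving with the normalization constraint gives π = (0.4197, 0.3477, 0.2326).
So the stationary probability of Help is 0.3477.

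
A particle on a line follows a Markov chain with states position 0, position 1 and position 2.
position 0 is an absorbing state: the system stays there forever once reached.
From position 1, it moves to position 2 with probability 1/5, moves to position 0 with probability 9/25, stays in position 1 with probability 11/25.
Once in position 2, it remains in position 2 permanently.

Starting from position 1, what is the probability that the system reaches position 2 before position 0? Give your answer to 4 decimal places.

Let h(s) be the probability of absorption at position 2 starting from transient state s. Then h(position 2) = 1 and h(position 0) = 0. By first-step analysis:
h(position 1) = 0.36·0 + 0.44·h(position 1) + 0.2·1
Solving: h(position 1) = 0.3571.
Starting from position 1, the probability is 0.3571.

0.3571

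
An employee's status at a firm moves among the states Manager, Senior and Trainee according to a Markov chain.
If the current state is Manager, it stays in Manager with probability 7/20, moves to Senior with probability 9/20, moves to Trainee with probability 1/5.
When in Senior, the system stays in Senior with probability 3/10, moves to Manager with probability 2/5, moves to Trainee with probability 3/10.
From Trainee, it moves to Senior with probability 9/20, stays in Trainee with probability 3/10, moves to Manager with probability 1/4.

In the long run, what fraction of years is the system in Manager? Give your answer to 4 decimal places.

Let the stationary distribution be π with π = πP and π_1 + π_2 + π_3 = 1.
π_1 = 0.35·π_1 + 0.4·π_2 + 0.25·π_3
π_2 = 0.45·π_1 + 0.3·π_2 + 0.45·π_3
Solving with the normalization constraint gives π = (0.3430, 0.3913, 0.2657).
So the stationary probability of Manager is 0.3430.

0.3430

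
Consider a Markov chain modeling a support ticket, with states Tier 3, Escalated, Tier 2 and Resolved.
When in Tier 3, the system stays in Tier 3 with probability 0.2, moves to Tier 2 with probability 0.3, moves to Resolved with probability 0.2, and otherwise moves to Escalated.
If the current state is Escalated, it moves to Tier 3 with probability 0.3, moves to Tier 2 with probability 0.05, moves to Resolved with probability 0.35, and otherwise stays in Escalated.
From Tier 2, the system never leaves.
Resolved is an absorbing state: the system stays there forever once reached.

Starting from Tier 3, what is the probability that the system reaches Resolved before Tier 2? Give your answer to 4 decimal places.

Let h(s) be the probability of absorption at Resolved starting from transient state s. Then h(Resolved) = 1 and h(Tier 2) = 0. By first-step analysis:
h(Tier 3) = 0.2·h(Tier 3) + 0.3·h(Escalated) + 0.3·0 + 0.2·1
h(Escalated) = 0.3·h(Tier 3) + 0.3·h(Escalated) + 0.05·0 + 0.35·1
Solving: h(Tier 3) = 0.5213, h(Escalated) = 0.7234.
Starting from Tier 3, the probability is 0.5213.

0.5213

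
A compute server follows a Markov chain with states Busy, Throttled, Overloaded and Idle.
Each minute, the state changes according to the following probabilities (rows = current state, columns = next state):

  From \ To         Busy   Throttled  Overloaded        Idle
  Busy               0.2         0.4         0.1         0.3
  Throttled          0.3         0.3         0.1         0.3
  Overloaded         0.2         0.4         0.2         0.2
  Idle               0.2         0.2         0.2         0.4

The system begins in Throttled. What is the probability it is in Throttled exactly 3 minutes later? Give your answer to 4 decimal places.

Propagate the distribution vector 3 minutes from Throttled.
After 0 minutes: (0.0000, 1.0000, 0.0000, 0.0000)
After 1 minute: (0.3000, 0.3000, 0.1000, 0.3000)
After 2 minutes: (0.2300, 0.3100, 0.1400, 0.3200)
After 3 minutes: (0.2310, 0.3050, 0.1460, 0.3180)
P(in Throttled after 3 minutes) = 0.3050

0.3050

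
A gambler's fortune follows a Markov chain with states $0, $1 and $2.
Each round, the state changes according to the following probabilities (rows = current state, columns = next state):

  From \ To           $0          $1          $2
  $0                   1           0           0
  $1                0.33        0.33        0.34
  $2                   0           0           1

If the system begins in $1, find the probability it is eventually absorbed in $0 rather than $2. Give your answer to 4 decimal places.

Let h(s) be the probability of absorption at $0 starting from transient state s. Then h($0) = 1 and h($2) = 0. By first-step analysis:
h($1) = 0.33·1 + 0.33·h($1) + 0.34·0
Solving: h($1) = 0.4925.
Starting from $1, the probability is 0.4925.

0.4925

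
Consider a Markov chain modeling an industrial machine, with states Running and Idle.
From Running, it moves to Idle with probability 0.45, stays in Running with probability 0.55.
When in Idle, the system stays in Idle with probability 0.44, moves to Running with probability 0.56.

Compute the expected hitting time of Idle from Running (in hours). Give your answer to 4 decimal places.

Let t(s) be the expected number of hours to first reach Idle from state s, with t(Idle) = 0. Conditioning on the first hour:
t(Running) = 1 + 0.55·t(Running)
Solving: t(Running) = 2.2222.
Expected hours from Running to Idle: 2.2222.

2.2222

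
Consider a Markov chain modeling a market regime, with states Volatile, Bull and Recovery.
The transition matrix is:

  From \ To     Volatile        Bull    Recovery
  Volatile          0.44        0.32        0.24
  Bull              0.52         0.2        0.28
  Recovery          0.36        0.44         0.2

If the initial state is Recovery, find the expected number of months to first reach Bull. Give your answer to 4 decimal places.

2.5442

Let t(s) be the expected number of months to first reach Bull from state s, with t(Bull) = 0. Conditioning on the first month:
t(Volatile) = 1 + 0.44·t(Volatile) + 0.24·t(Recovery)
t(Recovery) = 1 + 0.36·t(Volatile) + 0.2·t(Recovery)
Solving: t(Volatile) = 2.8761, t(Recovery) = 2.5442.
Expected months from Recovery to Bull: 2.5442.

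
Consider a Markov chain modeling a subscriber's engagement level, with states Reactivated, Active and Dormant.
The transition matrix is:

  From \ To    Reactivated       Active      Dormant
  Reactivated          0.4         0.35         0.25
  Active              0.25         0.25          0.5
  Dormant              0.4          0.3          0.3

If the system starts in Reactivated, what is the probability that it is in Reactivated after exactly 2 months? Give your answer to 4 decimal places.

0.3475

Sum over the intermediate state after 1 month:
P = P(Reactivated→Reactivated)·P(Reactivated→Reactivated) + P(Reactivated→Active)·P(Active→Reactivated) + P(Reactivated→Dormant)·P(Dormant→Reactivated)
  = 0.4×0.4 + 0.35×0.25 + 0.25×0.4
  = 0.1600 + 0.0875 + 0.1000 = 0.3475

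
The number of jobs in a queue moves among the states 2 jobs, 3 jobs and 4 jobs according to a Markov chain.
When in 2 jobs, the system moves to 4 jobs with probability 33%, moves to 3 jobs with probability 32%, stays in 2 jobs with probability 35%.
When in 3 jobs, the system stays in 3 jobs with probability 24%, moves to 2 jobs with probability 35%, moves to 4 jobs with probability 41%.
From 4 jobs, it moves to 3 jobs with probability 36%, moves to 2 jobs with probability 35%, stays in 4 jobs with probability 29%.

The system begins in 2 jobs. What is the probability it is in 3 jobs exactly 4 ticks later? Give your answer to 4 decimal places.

Propagate the distribution vector 4 ticks from 2 jobs.
After 0 ticks: (1.0000, 0.0000, 0.0000)
After 1 tick: (0.3500, 0.3200, 0.3300)
After 2 ticks: (0.3500, 0.3076, 0.3424)
After 3 ticks: (0.3500, 0.3091, 0.3409)
After 4 ticks: (0.3500, 0.3089, 0.3411)
P(in 3 jobs after 4 ticks) = 0.3089

0.3089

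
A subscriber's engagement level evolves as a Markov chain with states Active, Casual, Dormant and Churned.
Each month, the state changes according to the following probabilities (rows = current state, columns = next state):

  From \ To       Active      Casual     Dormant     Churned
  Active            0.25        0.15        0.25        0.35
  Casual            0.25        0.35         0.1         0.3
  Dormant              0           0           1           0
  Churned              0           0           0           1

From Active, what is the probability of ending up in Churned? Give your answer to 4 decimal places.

Let h(s) be the probability of absorption at Churned starting from transient state s. Then h(Churned) = 1 and h(Dormant) = 0. By first-step analysis:
h(Active) = 0.25·h(Active) + 0.15·h(Casual) + 0.25·0 + 0.35·1
h(Casual) = 0.25·h(Active) + 0.35·h(Casual) + 0.1·0 + 0.3·1
Solving: h(Active) = 0.6056, h(Casual) = 0.6944.
Starting from Active, the probability is 0.6056.

0.6056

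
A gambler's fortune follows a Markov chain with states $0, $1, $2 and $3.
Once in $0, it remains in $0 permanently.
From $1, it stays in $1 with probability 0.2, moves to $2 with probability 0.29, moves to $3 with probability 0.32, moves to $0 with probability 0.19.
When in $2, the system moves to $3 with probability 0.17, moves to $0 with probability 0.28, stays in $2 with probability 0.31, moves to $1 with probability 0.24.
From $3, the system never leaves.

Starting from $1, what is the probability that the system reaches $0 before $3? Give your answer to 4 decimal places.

Let h(s) be the probability of absorption at $0 starting from transient state s. Then h($0) = 1 and h($3) = 0. By first-step analysis:
h($1) = 0.19·1 + 0.2·h($1) + 0.29·h($2) + 0.32·0
h($2) = 0.28·1 + 0.24·h($1) + 0.31·h($2) + 0.17·0
Solving: h($1) = 0.4401, h($2) = 0.5589.
Starting from $1, the probability is 0.4401.

0.4401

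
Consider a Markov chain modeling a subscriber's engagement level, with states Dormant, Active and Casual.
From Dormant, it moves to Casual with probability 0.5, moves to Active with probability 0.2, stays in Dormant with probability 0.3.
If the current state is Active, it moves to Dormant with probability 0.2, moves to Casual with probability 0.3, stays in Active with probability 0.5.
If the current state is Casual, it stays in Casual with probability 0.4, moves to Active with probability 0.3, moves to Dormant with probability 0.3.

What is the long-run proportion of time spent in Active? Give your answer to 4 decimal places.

Let the stationary distribution be π with π = πP and π_1 + π_2 + π_3 = 1.
π_1 = 0.3·π_1 + 0.2·π_2 + 0.3·π_3
π_2 = 0.2·π_1 + 0.5·π_2 + 0.3·π_3
Solving with the normalization constraint gives π = (0.2658, 0.3418, 0.3924).
So the stationary probability of Active is 0.3418.

0.3418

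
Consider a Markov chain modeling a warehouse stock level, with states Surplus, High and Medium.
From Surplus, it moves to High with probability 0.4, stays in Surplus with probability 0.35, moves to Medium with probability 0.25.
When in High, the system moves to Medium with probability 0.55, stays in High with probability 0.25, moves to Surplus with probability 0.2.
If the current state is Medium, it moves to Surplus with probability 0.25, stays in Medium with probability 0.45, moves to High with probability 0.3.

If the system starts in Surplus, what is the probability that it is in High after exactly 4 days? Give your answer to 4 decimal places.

Propagate the distribution vector 4 days from Surplus.
After 0 days: (1.0000, 0.0000, 0.0000)
After 1 day: (0.3500, 0.4000, 0.2500)
After 2 days: (0.2650, 0.3150, 0.4200)
After 3 days: (0.2608, 0.3108, 0.4285)
After 4 days: (0.2605, 0.3105, 0.4289)
P(in High after 4 days) = 0.3105

0.3105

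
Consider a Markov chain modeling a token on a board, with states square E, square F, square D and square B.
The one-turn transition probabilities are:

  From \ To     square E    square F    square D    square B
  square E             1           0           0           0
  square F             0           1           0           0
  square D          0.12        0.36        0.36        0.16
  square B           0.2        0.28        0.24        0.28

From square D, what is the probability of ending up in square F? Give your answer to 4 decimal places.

0.7197

Let h(s) be the probability of absorption at square F starting from transient state s. Then h(square F) = 1 and h(square E) = 0. By first-step analysis:
h(square D) = 0.12·0 + 0.36·1 + 0.36·h(square D) + 0.16·h(square B)
h(square B) = 0.2·0 + 0.28·1 + 0.24·h(square D) + 0.28·h(square B)
Solving: h(square D) = 0.7197, h(square B) = 0.6288.
Starting from square D, the probability is 0.7197.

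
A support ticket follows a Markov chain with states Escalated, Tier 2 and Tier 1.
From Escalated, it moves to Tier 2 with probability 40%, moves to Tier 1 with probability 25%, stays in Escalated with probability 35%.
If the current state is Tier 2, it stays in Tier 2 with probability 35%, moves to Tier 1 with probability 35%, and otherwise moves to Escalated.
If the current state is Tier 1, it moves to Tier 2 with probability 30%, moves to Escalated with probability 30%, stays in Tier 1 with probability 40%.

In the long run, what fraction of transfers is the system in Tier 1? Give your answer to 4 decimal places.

0.3352

Let the stationary distribution be π with π = πP and π_1 + π_2 + π_3 = 1.
π_1 = 0.35·π_1 + 0.3·π_2 + 0.3·π_3
π_2 = 0.4·π_1 + 0.35·π_2 + 0.3·π_3
Solving with the normalization constraint gives π = (0.3158, 0.3490, 0.3352).
So the stationary probability of Tier 1 is 0.3352.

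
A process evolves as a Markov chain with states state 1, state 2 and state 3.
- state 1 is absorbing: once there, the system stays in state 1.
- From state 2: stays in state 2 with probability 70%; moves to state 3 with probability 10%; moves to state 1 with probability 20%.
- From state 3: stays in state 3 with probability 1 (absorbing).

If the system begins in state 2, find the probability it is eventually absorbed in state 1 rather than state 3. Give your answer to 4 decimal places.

Let h(s) be the probability of absorption at state 1 starting from transient state s. Then h(state 1) = 1 and h(state 3) = 0. By first-step analysis:
h(state 2) = 0.2·1 + 0.7·h(state 2) + 0.1·0
Solving: h(state 2) = 0.6667.
Starting from state 2, the probability is 0.6667.

0.6667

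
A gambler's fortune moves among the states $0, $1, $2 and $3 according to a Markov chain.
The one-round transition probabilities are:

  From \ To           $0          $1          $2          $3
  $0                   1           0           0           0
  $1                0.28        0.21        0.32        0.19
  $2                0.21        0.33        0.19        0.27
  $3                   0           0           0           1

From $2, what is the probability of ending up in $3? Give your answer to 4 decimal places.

Let h(s) be the probability of absorption at $3 starting from transient state s. Then h($3) = 1 and h($0) = 0. By first-step analysis:
h($1) = 0.28·0 + 0.21·h($1) + 0.32·h($2) + 0.19·1
h($2) = 0.21·0 + 0.33·h($1) + 0.19·h($2) + 0.27·1
Solving: h($1) = 0.4497, h($2) = 0.5166.
Starting from $2, the probability is 0.5166.

0.5166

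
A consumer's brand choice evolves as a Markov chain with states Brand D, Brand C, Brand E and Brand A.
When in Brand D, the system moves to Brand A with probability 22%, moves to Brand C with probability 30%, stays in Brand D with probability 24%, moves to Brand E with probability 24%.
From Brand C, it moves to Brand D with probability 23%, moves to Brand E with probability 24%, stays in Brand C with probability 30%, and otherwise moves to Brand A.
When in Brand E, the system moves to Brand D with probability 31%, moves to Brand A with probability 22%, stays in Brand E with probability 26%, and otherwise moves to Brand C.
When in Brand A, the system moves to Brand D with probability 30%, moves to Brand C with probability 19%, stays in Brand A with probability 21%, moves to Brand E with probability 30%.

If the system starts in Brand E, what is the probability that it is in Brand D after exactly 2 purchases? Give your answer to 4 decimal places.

0.2693

Propagate the distribution vector 2 purchases from Brand E.
After 0 purchases: (0.0000, 0.0000, 1.0000, 0.0000)
After 1 purchase: (0.3100, 0.2100, 0.2600, 0.2200)
After 2 purchases: (0.2693, 0.2524, 0.2584, 0.2199)
P(in Brand D after 2 purchases) = 0.2693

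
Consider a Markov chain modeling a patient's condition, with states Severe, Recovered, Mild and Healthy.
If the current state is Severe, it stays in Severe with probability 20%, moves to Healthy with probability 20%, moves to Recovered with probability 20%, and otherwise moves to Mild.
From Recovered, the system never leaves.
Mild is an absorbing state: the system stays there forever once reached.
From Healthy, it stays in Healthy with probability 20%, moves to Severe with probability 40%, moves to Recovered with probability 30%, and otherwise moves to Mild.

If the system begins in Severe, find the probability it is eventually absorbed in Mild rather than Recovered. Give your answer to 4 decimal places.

0.6071

Let h(s) be the probability of absorption at Mild starting from transient state s. Then h(Mild) = 1 and h(Recovered) = 0. By first-step analysis:
h(Severe) = 0.2·h(Severe) + 0.2·0 + 0.4·1 + 0.2·h(Healthy)
h(Healthy) = 0.4·h(Severe) + 0.3·0 + 0.1·1 + 0.2·h(Healthy)
Solving: h(Severe) = 0.6071, h(Healthy) = 0.4286.
Starting from Severe, the probability is 0.6071.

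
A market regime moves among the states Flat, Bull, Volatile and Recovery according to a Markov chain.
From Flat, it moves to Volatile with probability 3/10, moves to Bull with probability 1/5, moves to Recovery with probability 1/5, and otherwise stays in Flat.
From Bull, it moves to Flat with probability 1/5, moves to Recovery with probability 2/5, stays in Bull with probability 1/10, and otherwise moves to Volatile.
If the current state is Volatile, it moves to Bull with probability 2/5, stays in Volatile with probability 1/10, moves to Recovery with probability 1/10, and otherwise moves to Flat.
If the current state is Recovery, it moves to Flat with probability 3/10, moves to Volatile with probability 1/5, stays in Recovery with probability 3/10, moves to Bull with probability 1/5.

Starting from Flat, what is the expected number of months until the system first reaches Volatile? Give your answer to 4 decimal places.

3.6531

Let t(s) be the expected number of months to first reach Volatile from state s, with t(Volatile) = 0. Conditioning on the first month:
t(Flat) = 1 + 0.3·t(Flat) + 0.2·t(Bull) + 0.2·t(Recovery)
t(Bull) = 1 + 0.2·t(Flat) + 0.1·t(Bull) + 0.4·t(Recovery)
t(Recovery) = 1 + 0.3·t(Flat) + 0.2·t(Bull) + 0.3·t(Recovery)
Solving: t(Flat) = 3.6531, t(Bull) = 3.7269, t(Recovery) = 4.0590.
Expected months from Flat to Volatile: 3.6531.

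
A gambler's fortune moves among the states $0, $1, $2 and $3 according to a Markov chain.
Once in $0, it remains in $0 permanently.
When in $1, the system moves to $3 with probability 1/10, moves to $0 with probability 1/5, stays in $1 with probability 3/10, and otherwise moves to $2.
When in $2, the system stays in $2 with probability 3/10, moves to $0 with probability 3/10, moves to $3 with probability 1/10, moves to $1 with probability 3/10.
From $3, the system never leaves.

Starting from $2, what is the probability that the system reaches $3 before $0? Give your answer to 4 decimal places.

Let h(s) be the probability of absorption at $3 starting from transient state s. Then h($3) = 1 and h($0) = 0. By first-step analysis:
h($1) = 0.2·0 + 0.3·h($1) + 0.4·h($2) + 0.1·1
h($2) = 0.3·0 + 0.3·h($1) + 0.3·h($2) + 0.1·1
Solving: h($1) = 0.2973, h($2) = 0.2703.
Starting from $2, the probability is 0.2703.

0.2703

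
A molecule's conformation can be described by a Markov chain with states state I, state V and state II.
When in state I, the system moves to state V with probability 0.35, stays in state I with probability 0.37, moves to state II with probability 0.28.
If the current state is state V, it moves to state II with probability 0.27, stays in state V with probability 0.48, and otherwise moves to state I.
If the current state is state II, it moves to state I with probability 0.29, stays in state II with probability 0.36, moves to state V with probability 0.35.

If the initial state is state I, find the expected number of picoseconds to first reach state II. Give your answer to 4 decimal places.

3.6235

Let t(s) be the expected number of picoseconds to first reach state II from state s, with t(state II) = 0. Conditioning on the first picosecond:
t(state I) = 1 + 0.37·t(state I) + 0.35·t(state V)
t(state V) = 1 + 0.25·t(state I) + 0.48·t(state V)
Solving: t(state I) = 3.6235, t(state V) = 3.6651.
Expected picoseconds from state I to state II: 3.6235.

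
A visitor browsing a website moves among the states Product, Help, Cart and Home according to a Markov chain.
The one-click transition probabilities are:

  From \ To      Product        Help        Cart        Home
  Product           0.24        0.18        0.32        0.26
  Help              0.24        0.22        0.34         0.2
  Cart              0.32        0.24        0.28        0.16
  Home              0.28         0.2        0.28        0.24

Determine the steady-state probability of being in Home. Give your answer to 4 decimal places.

Let the stationary distribution be π with π = πP and π_1 + π_2 + π_3 + π_4 = 1.
π_1 = 0.24·π_1 + 0.24·π_2 + 0.32·π_3 + 0.28·π_4
π_2 = 0.18·π_1 + 0.22·π_2 + 0.24·π_3 + 0.2·π_4
π_3 = 0.32·π_1 + 0.34·π_2 + 0.28·π_3 + 0.28·π_4
Solving with the normalization constraint gives π = (0.2728, 0.2109, 0.3036, 0.2127).
So the stationary probability of Home is 0.2127.

0.2127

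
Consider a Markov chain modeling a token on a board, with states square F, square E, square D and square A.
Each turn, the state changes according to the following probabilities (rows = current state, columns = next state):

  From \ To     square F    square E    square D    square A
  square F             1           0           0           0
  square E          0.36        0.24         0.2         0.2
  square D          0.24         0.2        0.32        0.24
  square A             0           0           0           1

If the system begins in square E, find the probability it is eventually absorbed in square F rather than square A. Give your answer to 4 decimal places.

0.6141

Let h(s) be the probability of absorption at square F starting from transient state s. Then h(square F) = 1 and h(square A) = 0. By first-step analysis:
h(square E) = 0.36·1 + 0.24·h(square E) + 0.2·h(square D) + 0.2·0
h(square D) = 0.24·1 + 0.2·h(square E) + 0.32·h(square D) + 0.24·0
Solving: h(square E) = 0.6141, h(square D) = 0.5336.
Starting from square E, the probability is 0.6141.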